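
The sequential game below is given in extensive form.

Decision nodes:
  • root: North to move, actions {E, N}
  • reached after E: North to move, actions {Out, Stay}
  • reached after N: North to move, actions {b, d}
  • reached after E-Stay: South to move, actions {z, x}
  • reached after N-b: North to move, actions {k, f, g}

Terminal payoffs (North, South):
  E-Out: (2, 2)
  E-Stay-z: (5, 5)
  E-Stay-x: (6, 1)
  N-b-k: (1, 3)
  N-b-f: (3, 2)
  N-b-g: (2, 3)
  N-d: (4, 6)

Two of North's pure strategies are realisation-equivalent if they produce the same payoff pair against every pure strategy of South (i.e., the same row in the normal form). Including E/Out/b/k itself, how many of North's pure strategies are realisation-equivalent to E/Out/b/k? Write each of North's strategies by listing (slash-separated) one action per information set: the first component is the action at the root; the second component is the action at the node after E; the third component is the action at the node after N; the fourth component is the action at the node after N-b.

6

Row for E/Out/b/k (columns z, x): (2,2) (2,2).
Under E/Out/b/k, North's choice at the node after N and at the node after N-b can never be reached regardless of what South does, so varying those choices leaves every outcome unchanged.
Holding the reachable choices fixed and varying the unreachable ones freely already gives 2 × 3 = 6 equivalent strategies.
No other strategy reproduces this row, so those 6 are the full class: E/Out/b/k, E/Out/b/f, E/Out/b/g, E/Out/d/k, E/Out/d/f, E/Out/d/g.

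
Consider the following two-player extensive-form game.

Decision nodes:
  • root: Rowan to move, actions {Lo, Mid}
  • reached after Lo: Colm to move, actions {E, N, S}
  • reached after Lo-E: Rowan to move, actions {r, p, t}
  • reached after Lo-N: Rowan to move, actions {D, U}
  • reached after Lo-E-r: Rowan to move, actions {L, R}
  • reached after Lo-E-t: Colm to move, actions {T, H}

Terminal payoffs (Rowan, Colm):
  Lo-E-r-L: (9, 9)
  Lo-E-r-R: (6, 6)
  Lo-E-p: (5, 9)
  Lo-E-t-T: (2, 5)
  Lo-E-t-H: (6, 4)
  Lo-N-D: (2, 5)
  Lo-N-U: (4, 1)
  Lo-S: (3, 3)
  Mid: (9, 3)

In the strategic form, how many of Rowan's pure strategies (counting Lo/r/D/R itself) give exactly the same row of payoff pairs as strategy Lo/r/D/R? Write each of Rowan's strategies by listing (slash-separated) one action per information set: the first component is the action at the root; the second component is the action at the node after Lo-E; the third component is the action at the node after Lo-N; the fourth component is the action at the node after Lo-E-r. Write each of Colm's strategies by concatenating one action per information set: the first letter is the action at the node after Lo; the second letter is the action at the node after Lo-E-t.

1

Row for Lo/r/D/R (columns ET, EH, NT, NH, ST, SH): (6,6) (6,6) (2,5) (2,5) (3,3) (3,3).
Every one of Rowan's information sets is on the play path for some reply by Colm when Rowan follows Lo/r/D/R.
Changing the action at any of them therefore changes at least one column, so only Lo/r/D/R itself gives this row.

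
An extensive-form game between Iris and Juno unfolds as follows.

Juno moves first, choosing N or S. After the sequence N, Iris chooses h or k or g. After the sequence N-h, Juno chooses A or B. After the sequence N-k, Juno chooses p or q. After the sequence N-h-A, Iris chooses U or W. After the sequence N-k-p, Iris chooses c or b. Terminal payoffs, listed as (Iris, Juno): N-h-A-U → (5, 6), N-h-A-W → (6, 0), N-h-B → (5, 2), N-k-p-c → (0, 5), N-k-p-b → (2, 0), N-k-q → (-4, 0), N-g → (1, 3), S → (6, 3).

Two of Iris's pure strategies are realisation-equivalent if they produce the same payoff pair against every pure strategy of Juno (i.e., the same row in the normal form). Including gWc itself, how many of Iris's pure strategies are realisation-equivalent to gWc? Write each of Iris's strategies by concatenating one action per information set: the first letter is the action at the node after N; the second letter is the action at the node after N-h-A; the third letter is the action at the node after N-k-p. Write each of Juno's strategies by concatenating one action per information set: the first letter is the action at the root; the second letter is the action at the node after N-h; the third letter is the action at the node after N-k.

4

Row for gWc (columns NAp, NAq, NBp, NBq, SAp, SAq, SBp, SBq): (1,3) (1,3) (1,3) (1,3) (6,3) (6,3) (6,3) (6,3).
Under gWc, Iris's choice at the node after N-h-A and at the node after N-k-p can never be reached regardless of what Juno does, so varying those choices leaves every outcome unchanged.
Holding the reachable choices fixed and varying the unreachable ones freely already gives 2 × 2 = 4 equivalent strategies.
No other strategy reproduces this row, so those 4 are the full class: gUc, gUb, gWc, gWb.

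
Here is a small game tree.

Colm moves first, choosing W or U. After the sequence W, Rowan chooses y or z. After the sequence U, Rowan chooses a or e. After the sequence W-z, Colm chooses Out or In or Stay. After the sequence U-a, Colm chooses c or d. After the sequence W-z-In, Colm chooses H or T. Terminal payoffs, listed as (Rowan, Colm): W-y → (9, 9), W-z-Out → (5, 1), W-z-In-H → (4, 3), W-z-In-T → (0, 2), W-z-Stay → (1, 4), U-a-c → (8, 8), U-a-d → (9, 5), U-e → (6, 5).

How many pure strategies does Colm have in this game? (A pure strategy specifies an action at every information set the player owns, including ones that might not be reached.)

24

Colm owns the root with actions {W, U} — two choices.
Colm owns the node after W-z with actions {Out, In, Stay} — three choices.
Colm owns the node after U-a with actions {c, d} — two choices.
Colm owns the node after W-z-In with actions {H, T} — two choices.
A pure strategy fixes one action at each information set independently, so the count is the product 2 × 3 × 2 × 2 = 24.
(For reference, Rowan has 4 pure strategies, giving a 24×4 normal-form matrix.)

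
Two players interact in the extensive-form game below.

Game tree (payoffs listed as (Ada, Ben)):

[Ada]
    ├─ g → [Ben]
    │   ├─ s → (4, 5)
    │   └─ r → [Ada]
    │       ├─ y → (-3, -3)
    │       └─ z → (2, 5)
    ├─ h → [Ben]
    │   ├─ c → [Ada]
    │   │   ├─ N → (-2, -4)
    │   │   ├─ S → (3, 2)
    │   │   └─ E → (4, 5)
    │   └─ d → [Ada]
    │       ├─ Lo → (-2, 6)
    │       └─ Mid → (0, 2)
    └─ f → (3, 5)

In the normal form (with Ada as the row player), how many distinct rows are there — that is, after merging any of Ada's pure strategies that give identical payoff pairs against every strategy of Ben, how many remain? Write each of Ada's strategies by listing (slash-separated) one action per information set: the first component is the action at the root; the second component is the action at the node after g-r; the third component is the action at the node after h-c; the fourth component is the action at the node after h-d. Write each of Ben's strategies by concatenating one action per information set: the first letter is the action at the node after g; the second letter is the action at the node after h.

9

Ada has 36 pure strategies: g/y/N/Lo, g/y/N/Mid, g/y/S/Lo, g/y/S/Mid, g/y/E/Lo, g/y/E/Mid, g/z/N/Lo, g/z/N/Mid, g/z/S/Lo, g/z/S/Mid, g/z/E/Lo, g/z/E/Mid, h/y/N/Lo, h/y/N/Mid, h/y/S/Lo, h/y/S/Mid, h/y/E/Lo, h/y/E/Mid, h/z/N/Lo, h/z/N/Mid, h/z/S/Lo, h/z/S/Mid, h/z/E/Lo, h/z/E/Mid, f/y/N/Lo, f/y/N/Mid, f/y/S/Lo, f/y/S/Mid, f/y/E/Lo, f/y/E/Mid, f/z/N/Lo, f/z/N/Mid, f/z/S/Lo, f/z/S/Mid, f/z/E/Lo, f/z/E/Mid. Columns: sc, sd, rc, rd.
{g/y/N/Lo, g/y/N/Mid, g/y/S/Lo, g/y/S/Mid, g/y/E/Lo, g/y/E/Mid} → row (4,5) (4,5) (-3,-3) (-3,-3)
{g/z/N/Lo, g/z/N/Mid, g/z/S/Lo, g/z/S/Mid, g/z/E/Lo, g/z/E/Mid} → row (4,5) (4,5) (2,5) (2,5)
{h/y/N/Lo, h/z/N/Lo} → row (-2,-4) (-2,6) (-2,-4) (-2,6)
{h/y/N/Mid, h/z/N/Mid} → row (-2,-4) (0,2) (-2,-4) (0,2)
{h/y/S/Lo, h/z/S/Lo} → row (3,2) (-2,6) (3,2) (-2,6)
{h/y/S/Mid, h/z/S/Mid} → row (3,2) (0,2) (3,2) (0,2)
{h/y/E/Lo, h/z/E/Lo} → row (4,5) (-2,6) (4,5) (-2,6)
{h/y/E/Mid, h/z/E/Mid} → row (4,5) (0,2) (4,5) (0,2)
{f/y/N/Lo, f/y/N/Mid, f/y/S/Lo, f/y/S/Mid, f/y/E/Lo, f/y/E/Mid, f/z/N/Lo, f/z/N/Mid, f/z/S/Lo, f/z/S/Mid, f/z/E/Lo, f/z/E/Mid} → row (3,5) (3,5) (3,5) (3,5)
That's 9 distinct rows out of 36 strategies.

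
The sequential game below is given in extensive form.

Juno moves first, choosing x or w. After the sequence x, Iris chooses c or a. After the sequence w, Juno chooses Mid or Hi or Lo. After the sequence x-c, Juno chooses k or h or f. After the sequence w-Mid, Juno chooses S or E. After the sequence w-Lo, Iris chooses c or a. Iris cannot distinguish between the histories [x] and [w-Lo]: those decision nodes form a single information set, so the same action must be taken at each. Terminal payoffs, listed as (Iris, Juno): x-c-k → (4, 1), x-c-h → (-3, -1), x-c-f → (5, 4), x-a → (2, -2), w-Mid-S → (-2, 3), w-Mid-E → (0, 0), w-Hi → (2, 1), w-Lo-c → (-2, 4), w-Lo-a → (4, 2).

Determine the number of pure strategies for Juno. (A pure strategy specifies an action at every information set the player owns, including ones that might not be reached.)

36

Juno owns the root with actions {x, w} — two choices.
Juno owns the node after w with actions {Mid, Hi, Lo} — three choices.
Juno owns the node after x-c with actions {k, h, f} — three choices.
Juno owns the node after w-Mid with actions {S, E} — two choices.
A pure strategy fixes one action at each information set independently, so the count is the product 2 × 3 × 3 × 2 = 36.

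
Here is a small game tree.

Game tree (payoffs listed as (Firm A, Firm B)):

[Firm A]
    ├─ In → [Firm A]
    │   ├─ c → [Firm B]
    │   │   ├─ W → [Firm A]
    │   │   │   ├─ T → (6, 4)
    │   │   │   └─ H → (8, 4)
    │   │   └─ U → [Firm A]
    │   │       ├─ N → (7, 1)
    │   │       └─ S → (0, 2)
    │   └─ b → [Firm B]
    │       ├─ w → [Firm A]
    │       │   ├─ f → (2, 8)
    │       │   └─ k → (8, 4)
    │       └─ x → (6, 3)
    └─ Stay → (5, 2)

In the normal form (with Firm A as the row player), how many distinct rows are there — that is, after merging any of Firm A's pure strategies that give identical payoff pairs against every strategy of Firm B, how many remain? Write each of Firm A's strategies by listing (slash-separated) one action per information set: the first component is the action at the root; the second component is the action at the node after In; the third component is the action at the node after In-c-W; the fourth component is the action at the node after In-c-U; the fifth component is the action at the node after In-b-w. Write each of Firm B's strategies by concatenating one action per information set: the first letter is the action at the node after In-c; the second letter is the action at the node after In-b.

Firm A has 32 pure strategies: In/c/T/N/f, In/c/T/N/k, In/c/T/S/f, In/c/T/S/k, In/c/H/N/f, In/c/H/N/k, In/c/H/S/f, In/c/H/S/k, In/b/T/N/f, In/b/T/N/k, In/b/T/S/f, In/b/T/S/k, In/b/H/N/f, In/b/H/N/k, In/b/H/S/f, In/b/H/S/k, Stay/c/T/N/f, Stay/c/T/N/k, Stay/c/T/S/f, Stay/c/T/S/k, Stay/c/H/N/f, Stay/c/H/N/k, Stay/c/H/S/f, Stay/c/H/S/k, Stay/b/T/N/f, Stay/b/T/N/k, Stay/b/T/S/f, Stay/b/T/S/k, Stay/b/H/N/f, Stay/b/H/N/k, Stay/b/H/S/f, Stay/b/H/S/k. Columns: Ww, Wx, Uw, Ux.
{In/c/T/N/f, In/c/T/N/k} → row (6,4) (6,4) (7,1) (7,1)
{In/c/T/S/f, In/c/T/S/k} → row (6,4) (6,4) (0,2) (0,2)
{In/c/H/N/f, In/c/H/N/k} → row (8,4) (8,4) (7,1) (7,1)
{In/c/H/S/f, In/c/H/S/k} → row (8,4) (8,4) (0,2) (0,2)
{In/b/T/N/f, In/b/T/S/f, In/b/H/N/f, In/b/H/S/f} → row (2,8) (6,3) (2,8) (6,3)
{In/b/T/N/k, In/b/T/S/k, In/b/H/N/k, In/b/H/S/k} → row (8,4) (6,3) (8,4) (6,3)
{Stay/c/T/N/f, Stay/c/T/N/k, Stay/c/T/S/f, Stay/c/T/S/k, Stay/c/H/N/f, Stay/c/H/N/k, Stay/c/H/S/f, Stay/c/H/S/k, Stay/b/T/N/f, Stay/b/T/N/k, Stay/b/T/S/f, Stay/b/T/S/k, Stay/b/H/N/f, Stay/b/H/N/k, Stay/b/H/S/f, Stay/b/H/S/k} → row (5,2) (5,2) (5,2) (5,2)
That's 7 distinct rows out of 32 strategies.

7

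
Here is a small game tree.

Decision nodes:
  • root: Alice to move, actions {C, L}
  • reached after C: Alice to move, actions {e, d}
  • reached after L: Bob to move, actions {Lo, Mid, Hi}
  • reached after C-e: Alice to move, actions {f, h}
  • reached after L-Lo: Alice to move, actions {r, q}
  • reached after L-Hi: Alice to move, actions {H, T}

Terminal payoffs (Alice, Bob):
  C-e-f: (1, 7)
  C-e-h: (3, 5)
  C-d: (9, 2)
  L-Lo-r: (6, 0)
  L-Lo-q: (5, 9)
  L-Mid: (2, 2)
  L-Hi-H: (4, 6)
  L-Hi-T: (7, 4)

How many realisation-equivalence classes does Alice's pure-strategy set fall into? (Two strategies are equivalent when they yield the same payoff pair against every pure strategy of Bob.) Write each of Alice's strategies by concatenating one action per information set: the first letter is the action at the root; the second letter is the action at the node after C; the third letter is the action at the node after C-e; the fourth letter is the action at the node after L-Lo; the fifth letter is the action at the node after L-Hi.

7

Alice has 32 pure strategies: CefrH, CefrT, CefqH, CefqT, CehrH, CehrT, CehqH, CehqT, CdfrH, CdfrT, CdfqH, CdfqT, CdhrH, CdhrT, CdhqH, CdhqT, LefrH, LefrT, LefqH, LefqT, LehrH, LehrT, LehqH, LehqT, LdfrH, LdfrT, LdfqH, LdfqT, LdhrH, LdhrT, LdhqH, LdhqT. Columns: Lo, Mid, Hi.
{CefrH, CefrT, CefqH, CefqT} → row (1,7) (1,7) (1,7)
{CehrH, CehrT, CehqH, CehqT} → row (3,5) (3,5) (3,5)
{CdfrH, CdfrT, CdfqH, CdfqT, CdhrH, CdhrT, CdhqH, CdhqT} → row (9,2) (9,2) (9,2)
{LefrH, LehrH, LdfrH, LdhrH} → row (6,0) (2,2) (4,6)
{LefrT, LehrT, LdfrT, LdhrT} → row (6,0) (2,2) (7,4)
{LefqH, LehqH, LdfqH, LdhqH} → row (5,9) (2,2) (4,6)
{LefqT, LehqT, LdfqT, LdhqT} → row (5,9) (2,2) (7,4)
That's 7 distinct rows out of 32 strategies.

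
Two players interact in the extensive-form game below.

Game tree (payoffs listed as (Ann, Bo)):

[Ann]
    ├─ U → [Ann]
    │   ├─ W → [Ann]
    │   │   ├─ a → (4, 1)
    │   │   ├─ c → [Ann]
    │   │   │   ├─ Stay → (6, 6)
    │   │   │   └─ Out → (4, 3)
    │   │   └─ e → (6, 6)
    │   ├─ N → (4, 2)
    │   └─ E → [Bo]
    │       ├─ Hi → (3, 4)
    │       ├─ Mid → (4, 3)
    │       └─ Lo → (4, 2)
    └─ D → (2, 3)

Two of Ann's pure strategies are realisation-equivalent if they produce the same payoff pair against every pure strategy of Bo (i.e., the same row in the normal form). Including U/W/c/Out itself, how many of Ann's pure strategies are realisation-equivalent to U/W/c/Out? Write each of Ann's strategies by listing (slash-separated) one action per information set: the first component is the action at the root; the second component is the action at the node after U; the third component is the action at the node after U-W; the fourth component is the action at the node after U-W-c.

1

Row for U/W/c/Out (columns Hi, Mid, Lo): (4,3) (4,3) (4,3).
Every one of Ann's information sets is on the play path for some reply by Bo when Ann follows U/W/c/Out.
Changing the action at any of them therefore changes at least one column, so only U/W/c/Out itself gives this row.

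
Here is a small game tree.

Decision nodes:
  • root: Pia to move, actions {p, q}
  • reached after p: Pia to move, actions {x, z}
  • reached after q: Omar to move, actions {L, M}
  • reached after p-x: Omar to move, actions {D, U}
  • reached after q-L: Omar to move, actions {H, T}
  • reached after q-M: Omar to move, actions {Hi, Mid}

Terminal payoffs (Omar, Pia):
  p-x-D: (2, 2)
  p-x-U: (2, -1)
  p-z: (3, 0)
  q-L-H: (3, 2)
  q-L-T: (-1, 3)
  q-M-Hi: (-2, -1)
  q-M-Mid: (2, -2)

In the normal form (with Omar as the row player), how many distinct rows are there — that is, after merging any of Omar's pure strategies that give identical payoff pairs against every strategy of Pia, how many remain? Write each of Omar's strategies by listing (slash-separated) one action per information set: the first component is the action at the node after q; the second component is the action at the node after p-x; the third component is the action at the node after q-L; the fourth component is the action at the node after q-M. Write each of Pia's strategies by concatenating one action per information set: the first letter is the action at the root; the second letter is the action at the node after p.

8

Omar has 16 pure strategies: L/D/H/Hi, L/D/H/Mid, L/D/T/Hi, L/D/T/Mid, L/U/H/Hi, L/U/H/Mid, L/U/T/Hi, L/U/T/Mid, M/D/H/Hi, M/D/H/Mid, M/D/T/Hi, M/D/T/Mid, M/U/H/Hi, M/U/H/Mid, M/U/T/Hi, M/U/T/Mid. Columns: px, pz, qx, qz.
{L/D/H/Hi, L/D/H/Mid} → row (2,2) (3,0) (3,2) (3,2)
{L/D/T/Hi, L/D/T/Mid} → row (2,2) (3,0) (-1,3) (-1,3)
{L/U/H/Hi, L/U/H/Mid} → row (2,-1) (3,0) (3,2) (3,2)
{L/U/T/Hi, L/U/T/Mid} → row (2,-1) (3,0) (-1,3) (-1,3)
{M/D/H/Hi, M/D/T/Hi} → row (2,2) (3,0) (-2,-1) (-2,-1)
{M/D/H/Mid, M/D/T/Mid} → row (2,2) (3,0) (2,-2) (2,-2)
{M/U/H/Hi, M/U/T/Hi} → row (2,-1) (3,0) (-2,-1) (-2,-1)
{M/U/H/Mid, M/U/T/Mid} → row (2,-1) (3,0) (2,-2) (2,-2)
That's 8 distinct rows out of 16 strategies.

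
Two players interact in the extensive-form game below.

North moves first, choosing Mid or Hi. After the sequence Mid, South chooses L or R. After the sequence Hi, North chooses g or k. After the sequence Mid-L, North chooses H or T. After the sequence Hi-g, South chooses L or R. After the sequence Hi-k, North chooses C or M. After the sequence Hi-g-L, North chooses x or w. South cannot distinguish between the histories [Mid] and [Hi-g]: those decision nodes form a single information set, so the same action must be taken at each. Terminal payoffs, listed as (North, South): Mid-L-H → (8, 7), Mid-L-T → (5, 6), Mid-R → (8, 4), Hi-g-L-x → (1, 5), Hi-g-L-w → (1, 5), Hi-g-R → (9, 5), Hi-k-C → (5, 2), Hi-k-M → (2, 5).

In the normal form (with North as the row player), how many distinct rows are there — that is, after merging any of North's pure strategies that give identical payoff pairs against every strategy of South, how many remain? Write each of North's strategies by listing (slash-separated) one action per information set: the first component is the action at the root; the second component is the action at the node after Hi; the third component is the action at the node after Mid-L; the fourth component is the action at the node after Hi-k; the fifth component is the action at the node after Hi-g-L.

5

North has 32 pure strategies: Mid/g/H/C/x, Mid/g/H/C/w, Mid/g/H/M/x, Mid/g/H/M/w, Mid/g/T/C/x, Mid/g/T/C/w, Mid/g/T/M/x, Mid/g/T/M/w, Mid/k/H/C/x, Mid/k/H/C/w, Mid/k/H/M/x, Mid/k/H/M/w, Mid/k/T/C/x, Mid/k/T/C/w, Mid/k/T/M/x, Mid/k/T/M/w, Hi/g/H/C/x, Hi/g/H/C/w, Hi/g/H/M/x, Hi/g/H/M/w, Hi/g/T/C/x, Hi/g/T/C/w, Hi/g/T/M/x, Hi/g/T/M/w, Hi/k/H/C/x, Hi/k/H/C/w, Hi/k/H/M/x, Hi/k/H/M/w, Hi/k/T/C/x, Hi/k/T/C/w, Hi/k/T/M/x, Hi/k/T/M/w. Columns: L, R.
{Mid/g/H/C/x, Mid/g/H/C/w, Mid/g/H/M/x, Mid/g/H/M/w, Mid/k/H/C/x, Mid/k/H/C/w, Mid/k/H/M/x, Mid/k/H/M/w} → row (8,7) (8,4)
{Mid/g/T/C/x, Mid/g/T/C/w, Mid/g/T/M/x, Mid/g/T/M/w, Mid/k/T/C/x, Mid/k/T/C/w, Mid/k/T/M/x, Mid/k/T/M/w} → row (5,6) (8,4)
{Hi/g/H/C/x, Hi/g/H/C/w, Hi/g/H/M/x, Hi/g/H/M/w, Hi/g/T/C/x, Hi/g/T/C/w, Hi/g/T/M/x, Hi/g/T/M/w} → row (1,5) (9,5)
{Hi/k/H/C/x, Hi/k/H/C/w, Hi/k/T/C/x, Hi/k/T/C/w} → row (5,2) (5,2)
{Hi/k/H/M/x, Hi/k/H/M/w, Hi/k/T/M/x, Hi/k/T/M/w} → row (2,5) (2,5)
That's 5 distinct rows out of 32 strategies.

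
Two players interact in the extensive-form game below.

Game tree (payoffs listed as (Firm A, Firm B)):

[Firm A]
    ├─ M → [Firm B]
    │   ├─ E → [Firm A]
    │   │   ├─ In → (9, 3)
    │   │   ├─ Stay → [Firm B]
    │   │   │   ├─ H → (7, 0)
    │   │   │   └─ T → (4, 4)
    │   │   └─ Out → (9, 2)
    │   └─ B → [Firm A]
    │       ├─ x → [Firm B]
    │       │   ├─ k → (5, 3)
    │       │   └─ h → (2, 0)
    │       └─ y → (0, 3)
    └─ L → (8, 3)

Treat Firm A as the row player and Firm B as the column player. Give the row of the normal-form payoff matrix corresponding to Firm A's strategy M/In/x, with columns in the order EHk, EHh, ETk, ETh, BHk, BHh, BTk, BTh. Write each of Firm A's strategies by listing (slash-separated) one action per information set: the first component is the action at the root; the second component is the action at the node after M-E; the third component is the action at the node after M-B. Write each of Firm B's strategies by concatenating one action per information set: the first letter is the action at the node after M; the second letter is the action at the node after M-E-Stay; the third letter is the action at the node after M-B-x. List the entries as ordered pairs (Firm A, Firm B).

(9,3) (9,3) (9,3) (9,3) (5,3) (2,0) (5,3) (2,0)

vs EHk: Firm A plays M → Firm B plays E at [M] → Firm A plays In at [M-E] → (9, 3)
vs EHh: Firm A plays M → Firm B plays E at [M] → Firm A plays In at [M-E] → (9, 3)
vs ETk: Firm A plays M → Firm B plays E at [M] → Firm A plays In at [M-E] → (9, 3)
vs ETh: Firm A plays M → Firm B plays E at [M] → Firm A plays In at [M-E] → (9, 3)
vs BHk: Firm A plays M → Firm B plays B at [M] → Firm A plays x at [M-B] → Firm B plays k at [M-B-x] → (5, 3)
vs BHh: Firm A plays M → Firm B plays B at [M] → Firm A plays x at [M-B] → Firm B plays h at [M-B-x] → (2, 0)
vs BTk: Firm A plays M → Firm B plays B at [M] → Firm A plays x at [M-B] → Firm B plays k at [M-B-x] → (5, 3)
vs BTh: Firm A plays M → Firm B plays B at [M] → Firm A plays x at [M-B] → Firm B plays h at [M-B-x] → (2, 0)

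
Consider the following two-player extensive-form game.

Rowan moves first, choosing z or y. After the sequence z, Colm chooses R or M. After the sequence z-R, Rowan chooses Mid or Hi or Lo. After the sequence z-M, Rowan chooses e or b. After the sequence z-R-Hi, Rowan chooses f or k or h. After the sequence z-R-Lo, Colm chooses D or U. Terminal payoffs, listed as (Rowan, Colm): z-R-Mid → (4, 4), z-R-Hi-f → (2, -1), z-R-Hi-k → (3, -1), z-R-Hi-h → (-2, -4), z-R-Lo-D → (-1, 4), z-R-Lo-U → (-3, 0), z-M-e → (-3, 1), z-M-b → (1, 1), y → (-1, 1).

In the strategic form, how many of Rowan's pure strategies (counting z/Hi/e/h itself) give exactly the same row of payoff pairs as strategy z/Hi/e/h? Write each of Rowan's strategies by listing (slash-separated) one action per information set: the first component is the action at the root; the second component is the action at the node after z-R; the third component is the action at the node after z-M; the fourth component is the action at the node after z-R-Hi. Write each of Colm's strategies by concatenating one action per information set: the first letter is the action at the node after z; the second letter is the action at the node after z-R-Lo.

Row for z/Hi/e/h (columns RD, RU, MD, MU): (-2,-4) (-2,-4) (-3,1) (-3,1).
Every one of Rowan's information sets is on the play path for some reply by Colm when Rowan follows z/Hi/e/h.
Changing the action at any of them therefore changes at least one column, so only z/Hi/e/h itself gives this row.

1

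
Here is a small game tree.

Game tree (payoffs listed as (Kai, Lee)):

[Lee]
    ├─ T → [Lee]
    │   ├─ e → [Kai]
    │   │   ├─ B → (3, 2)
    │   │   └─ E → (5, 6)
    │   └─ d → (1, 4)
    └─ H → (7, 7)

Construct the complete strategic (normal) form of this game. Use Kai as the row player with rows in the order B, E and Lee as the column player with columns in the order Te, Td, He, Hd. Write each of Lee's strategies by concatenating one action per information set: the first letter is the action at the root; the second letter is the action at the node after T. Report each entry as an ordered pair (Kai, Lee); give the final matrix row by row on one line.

           Te       Td       He       Hd
   B    (3,2)    (1,4)    (7,7)    (7,7)
   E    (5,6)    (1,4)    (7,7)    (7,7)

B: (3,2) (1,4) (7,7) (7,7) | E: (5,6) (1,4) (7,7) (7,7)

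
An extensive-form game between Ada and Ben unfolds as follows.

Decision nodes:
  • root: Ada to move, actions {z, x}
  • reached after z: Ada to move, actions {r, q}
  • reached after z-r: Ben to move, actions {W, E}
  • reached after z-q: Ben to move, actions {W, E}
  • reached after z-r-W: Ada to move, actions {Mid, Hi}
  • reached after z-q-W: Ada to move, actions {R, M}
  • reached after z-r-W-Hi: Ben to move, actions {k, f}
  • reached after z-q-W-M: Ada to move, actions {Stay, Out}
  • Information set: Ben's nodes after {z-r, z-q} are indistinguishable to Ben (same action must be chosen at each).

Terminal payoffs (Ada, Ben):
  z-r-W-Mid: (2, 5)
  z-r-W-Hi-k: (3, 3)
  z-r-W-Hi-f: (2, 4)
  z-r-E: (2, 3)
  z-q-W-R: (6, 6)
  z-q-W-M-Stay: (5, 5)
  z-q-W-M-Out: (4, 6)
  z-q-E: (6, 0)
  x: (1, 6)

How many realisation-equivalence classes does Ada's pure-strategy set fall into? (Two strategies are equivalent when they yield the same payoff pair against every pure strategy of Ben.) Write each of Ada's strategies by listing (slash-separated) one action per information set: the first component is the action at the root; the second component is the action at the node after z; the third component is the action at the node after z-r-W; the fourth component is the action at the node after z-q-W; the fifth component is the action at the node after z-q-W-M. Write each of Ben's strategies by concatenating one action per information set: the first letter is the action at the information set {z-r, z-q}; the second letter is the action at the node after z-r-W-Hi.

Ada has 32 pure strategies: z/r/Mid/R/Stay, z/r/Mid/R/Out, z/r/Mid/M/Stay, z/r/Mid/M/Out, z/r/Hi/R/Stay, z/r/Hi/R/Out, z/r/Hi/M/Stay, z/r/Hi/M/Out, z/q/Mid/R/Stay, z/q/Mid/R/Out, z/q/Mid/M/Stay, z/q/Mid/M/Out, z/q/Hi/R/Stay, z/q/Hi/R/Out, z/q/Hi/M/Stay, z/q/Hi/M/Out, x/r/Mid/R/Stay, x/r/Mid/R/Out, x/r/Mid/M/Stay, x/r/Mid/M/Out, x/r/Hi/R/Stay, x/r/Hi/R/Out, x/r/Hi/M/Stay, x/r/Hi/M/Out, x/q/Mid/R/Stay, x/q/Mid/R/Out, x/q/Mid/M/Stay, x/q/Mid/M/Out, x/q/Hi/R/Stay, x/q/Hi/R/Out, x/q/Hi/M/Stay, x/q/Hi/M/Out. Columns: Wk, Wf, Ek, Ef.
{z/r/Mid/R/Stay, z/r/Mid/R/Out, z/r/Mid/M/Stay, z/r/Mid/M/Out} → row (2,5) (2,5) (2,3) (2,3)
{z/r/Hi/R/Stay, z/r/Hi/R/Out, z/r/Hi/M/Stay, z/r/Hi/M/Out} → row (3,3) (2,4) (2,3) (2,3)
{z/q/Mid/R/Stay, z/q/Mid/R/Out, z/q/Hi/R/Stay, z/q/Hi/R/Out} → row (6,6) (6,6) (6,0) (6,0)
{z/q/Mid/M/Stay, z/q/Hi/M/Stay} → row (5,5) (5,5) (6,0) (6,0)
{z/q/Mid/M/Out, z/q/Hi/M/Out} → row (4,6) (4,6) (6,0) (6,0)
{x/r/Mid/R/Stay, x/r/Mid/R/Out, x/r/Mid/M/Stay, x/r/Mid/M/Out, x/r/Hi/R/Stay, x/r/Hi/R/Out, x/r/Hi/M/Stay, x/r/Hi/M/Out, x/q/Mid/R/Stay, x/q/Mid/R/Out, x/q/Mid/M/Stay, x/q/Mid/M/Out, x/q/Hi/R/Stay, x/q/Hi/R/Out, x/q/Hi/M/Stay, x/q/Hi/M/Out} → row (1,6) (1,6) (1,6) (1,6)
That's 6 distinct rows out of 32 strategies.

6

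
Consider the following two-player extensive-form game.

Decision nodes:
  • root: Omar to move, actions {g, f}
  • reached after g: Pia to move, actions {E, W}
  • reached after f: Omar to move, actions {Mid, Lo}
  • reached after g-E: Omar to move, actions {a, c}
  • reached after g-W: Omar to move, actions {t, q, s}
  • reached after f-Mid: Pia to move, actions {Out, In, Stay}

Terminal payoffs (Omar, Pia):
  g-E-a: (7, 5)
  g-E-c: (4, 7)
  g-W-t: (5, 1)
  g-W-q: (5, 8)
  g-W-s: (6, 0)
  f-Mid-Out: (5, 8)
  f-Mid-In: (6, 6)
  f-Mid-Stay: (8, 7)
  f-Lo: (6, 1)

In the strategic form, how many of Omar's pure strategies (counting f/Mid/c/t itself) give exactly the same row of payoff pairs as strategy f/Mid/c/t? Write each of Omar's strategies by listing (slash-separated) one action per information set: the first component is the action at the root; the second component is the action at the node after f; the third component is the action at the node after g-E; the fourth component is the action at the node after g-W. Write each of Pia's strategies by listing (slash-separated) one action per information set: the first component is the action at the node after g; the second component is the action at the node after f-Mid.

Row for f/Mid/c/t (columns E/Out, E/In, E/Stay, W/Out, W/In, W/Stay): (5,8) (6,6) (8,7) (5,8) (6,6) (8,7).
Under f/Mid/c/t, Omar's choice at the node after g-E and at the node after g-W can never be reached regardless of what Pia does, so varying those choices leaves every outcome unchanged.
Holding the reachable choices fixed and varying the unreachable ones freely already gives 2 × 3 = 6 equivalent strategies.
No other strategy reproduces this row, so those 6 are the full class: f/Mid/a/t, f/Mid/a/q, f/Mid/a/s, f/Mid/c/t, f/Mid/c/q, f/Mid/c/s.

6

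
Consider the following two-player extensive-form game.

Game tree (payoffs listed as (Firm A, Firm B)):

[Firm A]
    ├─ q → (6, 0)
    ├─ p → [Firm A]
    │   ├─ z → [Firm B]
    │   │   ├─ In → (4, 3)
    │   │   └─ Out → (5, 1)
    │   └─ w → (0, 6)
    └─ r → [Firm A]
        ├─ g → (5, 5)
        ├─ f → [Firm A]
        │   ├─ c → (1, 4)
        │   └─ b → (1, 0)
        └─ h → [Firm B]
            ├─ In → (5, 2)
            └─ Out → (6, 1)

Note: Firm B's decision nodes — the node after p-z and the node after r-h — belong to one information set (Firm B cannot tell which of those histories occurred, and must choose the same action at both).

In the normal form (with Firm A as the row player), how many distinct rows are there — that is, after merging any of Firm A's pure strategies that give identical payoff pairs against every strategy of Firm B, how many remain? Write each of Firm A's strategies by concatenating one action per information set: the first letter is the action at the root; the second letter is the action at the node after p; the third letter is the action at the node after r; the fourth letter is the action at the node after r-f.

Firm A has 36 pure strategies: qzgc, qzgb, qzfc, qzfb, qzhc, qzhb, qwgc, qwgb, qwfc, qwfb, qwhc, qwhb, pzgc, pzgb, pzfc, pzfb, pzhc, pzhb, pwgc, pwgb, pwfc, pwfb, pwhc, pwhb, rzgc, rzgb, rzfc, rzfb, rzhc, rzhb, rwgc, rwgb, rwfc, rwfb, rwhc, rwhb. Columns: In, Out.
{qzgc, qzgb, qzfc, qzfb, qzhc, qzhb, qwgc, qwgb, qwfc, qwfb, qwhc, qwhb} → row (6,0) (6,0)
{pzgc, pzgb, pzfc, pzfb, pzhc, pzhb} → row (4,3) (5,1)
{pwgc, pwgb, pwfc, pwfb, pwhc, pwhb} → row (0,6) (0,6)
{rzgc, rzgb, rwgc, rwgb} → row (5,5) (5,5)
{rzfc, rwfc} → row (1,4) (1,4)
{rzfb, rwfb} → row (1,0) (1,0)
{rzhc, rzhb, rwhc, rwhb} → row (5,2) (6,1)
That's 7 distinct rows out of 36 strategies.

7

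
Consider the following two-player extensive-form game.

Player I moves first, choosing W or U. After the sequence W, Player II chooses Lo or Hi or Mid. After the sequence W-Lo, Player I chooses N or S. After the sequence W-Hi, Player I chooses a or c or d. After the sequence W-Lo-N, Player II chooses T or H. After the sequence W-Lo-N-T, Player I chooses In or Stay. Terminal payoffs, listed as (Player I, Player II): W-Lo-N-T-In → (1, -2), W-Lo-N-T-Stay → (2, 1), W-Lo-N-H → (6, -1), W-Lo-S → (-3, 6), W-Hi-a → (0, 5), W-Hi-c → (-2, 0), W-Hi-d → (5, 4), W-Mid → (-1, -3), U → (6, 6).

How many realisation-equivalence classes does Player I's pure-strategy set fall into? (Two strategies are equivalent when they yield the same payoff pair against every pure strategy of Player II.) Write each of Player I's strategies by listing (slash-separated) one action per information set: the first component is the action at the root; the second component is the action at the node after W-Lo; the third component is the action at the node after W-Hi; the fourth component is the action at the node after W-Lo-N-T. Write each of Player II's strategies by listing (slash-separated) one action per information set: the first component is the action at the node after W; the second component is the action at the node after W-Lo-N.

Player I has 24 pure strategies: W/N/a/In, W/N/a/Stay, W/N/c/In, W/N/c/Stay, W/N/d/In, W/N/d/Stay, W/S/a/In, W/S/a/Stay, W/S/c/In, W/S/c/Stay, W/S/d/In, W/S/d/Stay, U/N/a/In, U/N/a/Stay, U/N/c/In, U/N/c/Stay, U/N/d/In, U/N/d/Stay, U/S/a/In, U/S/a/Stay, U/S/c/In, U/S/c/Stay, U/S/d/In, U/S/d/Stay. Columns: Lo/T, Lo/H, Hi/T, Hi/H, Mid/T, Mid/H.
{W/N/a/In} → row (1,-2) (6,-1) (0,5) (0,5) (-1,-3) (-1,-3)
{W/N/a/Stay} → row (2,1) (6,-1) (0,5) (0,5) (-1,-3) (-1,-3)
{W/N/c/In} → row (1,-2) (6,-1) (-2,0) (-2,0) (-1,-3) (-1,-3)
{W/N/c/Stay} → row (2,1) (6,-1) (-2,0) (-2,0) (-1,-3) (-1,-3)
{W/N/d/In} → row (1,-2) (6,-1) (5,4) (5,4) (-1,-3) (-1,-3)
{W/N/d/Stay} → row (2,1) (6,-1) (5,4) (5,4) (-1,-3) (-1,-3)
{W/S/a/In, W/S/a/Stay} → row (-3,6) (-3,6) (0,5) (0,5) (-1,-3) (-1,-3)
{W/S/c/In, W/S/c/Stay} → row (-3,6) (-3,6) (-2,0) (-2,0) (-1,-3) (-1,-3)
{W/S/d/In, W/S/d/Stay} → row (-3,6) (-3,6) (5,4) (5,4) (-1,-3) (-1,-3)
{U/N/a/In, U/N/a/Stay, U/N/c/In, U/N/c/Stay, U/N/d/In, U/N/d/Stay, U/S/a/In, U/S/a/Stay, U/S/c/In, U/S/c/Stay, U/S/d/In, U/S/d/Stay} → row (6,6) (6,6) (6,6) (6,6) (6,6) (6,6)
That's 10 distinct rows out of 24 strategies.

10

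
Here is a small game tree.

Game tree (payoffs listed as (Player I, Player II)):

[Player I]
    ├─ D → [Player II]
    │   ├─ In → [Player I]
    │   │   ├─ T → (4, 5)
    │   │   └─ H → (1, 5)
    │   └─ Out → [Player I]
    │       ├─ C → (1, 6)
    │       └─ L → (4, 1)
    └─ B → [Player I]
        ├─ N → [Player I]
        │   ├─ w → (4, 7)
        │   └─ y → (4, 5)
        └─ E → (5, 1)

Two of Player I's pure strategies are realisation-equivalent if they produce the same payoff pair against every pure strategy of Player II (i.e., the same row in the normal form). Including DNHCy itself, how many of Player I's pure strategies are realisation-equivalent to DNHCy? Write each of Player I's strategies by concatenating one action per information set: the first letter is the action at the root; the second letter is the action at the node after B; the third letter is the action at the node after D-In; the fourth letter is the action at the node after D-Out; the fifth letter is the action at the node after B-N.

Row for DNHCy (columns In, Out): (1,5) (1,6).
Under DNHCy, Player I's choice at the node after B and at the node after B-N can never be reached regardless of what Player II does, so varying those choices leaves every outcome unchanged.
Holding the reachable choices fixed and varying the unreachable ones freely already gives 2 × 2 = 4 equivalent strategies.
No other strategy reproduces this row, so those 4 are the full class: DNHCw, DNHCy, DEHCw, DEHCy.

4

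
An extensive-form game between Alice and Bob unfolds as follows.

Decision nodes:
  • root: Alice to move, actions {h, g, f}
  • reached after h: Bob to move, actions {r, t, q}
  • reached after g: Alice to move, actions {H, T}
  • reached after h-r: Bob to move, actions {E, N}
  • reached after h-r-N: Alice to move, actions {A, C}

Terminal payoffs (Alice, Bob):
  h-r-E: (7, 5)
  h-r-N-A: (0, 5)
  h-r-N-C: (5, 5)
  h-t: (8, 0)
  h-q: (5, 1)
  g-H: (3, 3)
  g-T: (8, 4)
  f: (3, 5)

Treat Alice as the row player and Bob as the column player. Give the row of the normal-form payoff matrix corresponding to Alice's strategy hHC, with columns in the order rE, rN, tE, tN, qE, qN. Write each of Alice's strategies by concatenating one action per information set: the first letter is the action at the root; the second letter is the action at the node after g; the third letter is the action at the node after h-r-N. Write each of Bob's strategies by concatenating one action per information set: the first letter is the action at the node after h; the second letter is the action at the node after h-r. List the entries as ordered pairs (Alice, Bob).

(7,5) (5,5) (8,0) (8,0) (5,1) (5,1)

vs rE: Alice plays h → Bob plays r at [h] → Bob plays E at [h-r] → (7, 5)
vs rN: Alice plays h → Bob plays r at [h] → Bob plays N at [h-r] → Alice plays C at [h-r-N] → (5, 5)
vs tE: Alice plays h → Bob plays t at [h] → (8, 0)
vs tN: Alice plays h → Bob plays t at [h] → (8, 0)
vs qE: Alice plays h → Bob plays q at [h] → (5, 1)
vs qN: Alice plays h → Bob plays q at [h] → (5, 1)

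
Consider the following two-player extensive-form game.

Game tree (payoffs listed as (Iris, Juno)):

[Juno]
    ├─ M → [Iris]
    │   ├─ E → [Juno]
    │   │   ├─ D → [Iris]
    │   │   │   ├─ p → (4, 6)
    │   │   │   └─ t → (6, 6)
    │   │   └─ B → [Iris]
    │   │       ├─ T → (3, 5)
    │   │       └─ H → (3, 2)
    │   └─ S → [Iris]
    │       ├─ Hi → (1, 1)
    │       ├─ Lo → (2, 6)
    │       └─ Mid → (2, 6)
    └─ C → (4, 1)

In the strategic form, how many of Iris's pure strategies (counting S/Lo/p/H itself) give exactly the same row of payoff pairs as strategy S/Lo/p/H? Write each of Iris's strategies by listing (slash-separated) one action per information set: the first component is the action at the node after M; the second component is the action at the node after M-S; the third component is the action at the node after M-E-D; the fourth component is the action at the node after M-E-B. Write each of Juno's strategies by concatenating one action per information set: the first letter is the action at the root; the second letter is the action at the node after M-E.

8

Row for S/Lo/p/H (columns MD, MB, CD, CB): (2,6) (2,6) (4,1) (4,1).
Under S/Lo/p/H, Iris's choice at the node after M-E-D and at the node after M-E-B can never be reached regardless of what Juno does, so varying those choices leaves every outcome unchanged.
Holding the reachable choices fixed and varying the unreachable ones freely already gives 2 × 2 = 4 equivalent strategies.
Checking the remaining rows, S/Mid/p/T, S/Mid/p/H, S/Mid/t/T, S/Mid/t/H also happen to give the same payoffs in every column, bringing the total to 8: S/Lo/p/T, S/Lo/p/H, S/Lo/t/T, S/Lo/t/H, S/Mid/p/T, S/Mid/p/H, S/Mid/t/T, S/Mid/t/H.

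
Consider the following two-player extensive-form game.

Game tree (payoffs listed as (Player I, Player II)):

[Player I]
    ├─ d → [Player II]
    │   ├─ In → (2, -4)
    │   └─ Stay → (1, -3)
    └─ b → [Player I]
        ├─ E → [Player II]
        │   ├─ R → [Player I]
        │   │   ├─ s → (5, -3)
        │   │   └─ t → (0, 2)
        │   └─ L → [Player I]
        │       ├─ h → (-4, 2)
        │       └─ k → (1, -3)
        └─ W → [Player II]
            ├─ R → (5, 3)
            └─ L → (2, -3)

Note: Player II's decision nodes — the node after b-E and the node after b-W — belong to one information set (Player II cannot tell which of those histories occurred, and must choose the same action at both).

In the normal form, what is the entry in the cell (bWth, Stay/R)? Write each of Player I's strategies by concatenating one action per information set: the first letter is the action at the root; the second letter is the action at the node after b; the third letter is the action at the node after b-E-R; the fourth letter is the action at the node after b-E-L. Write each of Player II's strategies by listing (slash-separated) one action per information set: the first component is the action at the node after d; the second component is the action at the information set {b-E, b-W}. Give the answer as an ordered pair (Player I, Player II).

Trace the play path from the root:
  Player I plays b
  Player I plays W at [b]
  Player II plays R at [b-W]
→ terminal payoff (5, 3).
(Player I's choice at the node after b-E-R is never reached on this path, so it doesn't affect the outcome.)

(5, 3)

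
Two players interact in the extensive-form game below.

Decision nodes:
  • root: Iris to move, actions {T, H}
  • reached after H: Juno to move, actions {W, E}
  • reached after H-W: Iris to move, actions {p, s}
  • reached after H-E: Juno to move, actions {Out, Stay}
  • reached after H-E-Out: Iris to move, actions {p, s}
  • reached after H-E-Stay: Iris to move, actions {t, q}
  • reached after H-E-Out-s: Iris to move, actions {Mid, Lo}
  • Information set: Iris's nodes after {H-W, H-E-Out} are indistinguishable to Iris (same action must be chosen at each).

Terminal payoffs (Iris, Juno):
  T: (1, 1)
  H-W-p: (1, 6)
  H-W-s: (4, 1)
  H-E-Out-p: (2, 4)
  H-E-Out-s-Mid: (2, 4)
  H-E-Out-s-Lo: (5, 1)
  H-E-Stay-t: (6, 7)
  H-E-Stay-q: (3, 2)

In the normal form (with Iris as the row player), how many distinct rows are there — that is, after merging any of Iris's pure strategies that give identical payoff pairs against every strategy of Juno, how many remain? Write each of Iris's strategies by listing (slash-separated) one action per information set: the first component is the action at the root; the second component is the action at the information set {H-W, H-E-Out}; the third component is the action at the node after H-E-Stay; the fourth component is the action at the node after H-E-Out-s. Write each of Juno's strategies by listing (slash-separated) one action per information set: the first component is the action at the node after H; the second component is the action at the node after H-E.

7

Iris has 16 pure strategies: T/p/t/Mid, T/p/t/Lo, T/p/q/Mid, T/p/q/Lo, T/s/t/Mid, T/s/t/Lo, T/s/q/Mid, T/s/q/Lo, H/p/t/Mid, H/p/t/Lo, H/p/q/Mid, H/p/q/Lo, H/s/t/Mid, H/s/t/Lo, H/s/q/Mid, H/s/q/Lo. Columns: W/Out, W/Stay, E/Out, E/Stay.
{T/p/t/Mid, T/p/t/Lo, T/p/q/Mid, T/p/q/Lo, T/s/t/Mid, T/s/t/Lo, T/s/q/Mid, T/s/q/Lo} → row (1,1) (1,1) (1,1) (1,1)
{H/p/t/Mid, H/p/t/Lo} → row (1,6) (1,6) (2,4) (6,7)
{H/p/q/Mid, H/p/q/Lo} → row (1,6) (1,6) (2,4) (3,2)
{H/s/t/Mid} → row (4,1) (4,1) (2,4) (6,7)
{H/s/t/Lo} → row (4,1) (4,1) (5,1) (6,7)
{H/s/q/Mid} → row (4,1) (4,1) (2,4) (3,2)
{H/s/q/Lo} → row (4,1) (4,1) (5,1) (3,2)
That's 7 distinct rows out of 16 strategies.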